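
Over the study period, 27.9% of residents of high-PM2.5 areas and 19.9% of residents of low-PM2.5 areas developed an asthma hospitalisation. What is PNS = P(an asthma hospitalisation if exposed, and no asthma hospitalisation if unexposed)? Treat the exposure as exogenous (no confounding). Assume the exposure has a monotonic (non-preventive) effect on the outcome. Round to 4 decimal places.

PNS ≈ 0.0800

p₁ = 0.279, p₀ = 0.199.
Under exogeneity and monotonicity, PNS = p₁ − p₀.
PNS = 0.279 − 0.199 = 0.08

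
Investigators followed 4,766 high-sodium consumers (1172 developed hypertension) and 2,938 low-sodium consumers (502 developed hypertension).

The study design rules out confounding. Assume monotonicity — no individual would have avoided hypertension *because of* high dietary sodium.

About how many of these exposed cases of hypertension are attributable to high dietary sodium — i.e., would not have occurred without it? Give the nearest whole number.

about 358 cases

p₁ = P(outcome | exposed) = 1172/4766 = 0.24591
p₀ = P(outcome | unexposed) = 502/2938 = 0.17086
PN = (p₁ − p₀)/p₁ = (0.24591 − 0.17086) / 0.24591 ≈ 0.30517.
Attributable cases ≈ PN × (exposed cases) = 0.30517 × 1172 ≈ 357.66.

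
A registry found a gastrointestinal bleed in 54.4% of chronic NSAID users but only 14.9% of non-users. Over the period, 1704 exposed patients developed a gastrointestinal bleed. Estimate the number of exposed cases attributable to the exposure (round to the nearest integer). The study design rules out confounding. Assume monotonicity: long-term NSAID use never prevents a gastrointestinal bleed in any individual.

p₁ = 0.544, p₀ = 0.149.
PN = (p₁ − p₀)/p₁ = (0.544 − 0.149) / 0.544 ≈ 0.72610.
Attributable cases ≈ PN × (exposed cases) = 0.72610 × 1704 ≈ 1237.28.

about 1237 cases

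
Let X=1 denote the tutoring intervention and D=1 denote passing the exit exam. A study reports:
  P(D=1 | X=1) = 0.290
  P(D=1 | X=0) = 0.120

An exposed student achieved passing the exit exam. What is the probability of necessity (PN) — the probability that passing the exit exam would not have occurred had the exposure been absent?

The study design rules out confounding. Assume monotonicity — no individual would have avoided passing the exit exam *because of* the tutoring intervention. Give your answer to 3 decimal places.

PN ≈ 0.586

Let p₁ = 0.29, p₀ = 0.12.
Under exogeneity and monotonicity, PN = (p₁ − p₀) / p₁.
PN = (0.29 − 0.12) / 0.29 = 0.17 / 0.29 ≈ 0.5862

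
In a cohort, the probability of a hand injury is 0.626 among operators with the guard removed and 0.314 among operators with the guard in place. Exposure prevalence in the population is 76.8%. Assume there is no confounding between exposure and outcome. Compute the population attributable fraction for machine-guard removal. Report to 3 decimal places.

PAF ≈ 0.433

Let p₁ = 0.626, p₀ = 0.314.
Overall risk P(Y=1) = π·p₁ + (1−π)·p₀ = 0.768×0.626 + 0.232×0.314 = 0.55362.
Under exogeneity, PAF = [P(Y=1) − p₀] / P(Y=1).
PAF = (0.55362 − 0.314) / 0.55362 ≈ 0.4328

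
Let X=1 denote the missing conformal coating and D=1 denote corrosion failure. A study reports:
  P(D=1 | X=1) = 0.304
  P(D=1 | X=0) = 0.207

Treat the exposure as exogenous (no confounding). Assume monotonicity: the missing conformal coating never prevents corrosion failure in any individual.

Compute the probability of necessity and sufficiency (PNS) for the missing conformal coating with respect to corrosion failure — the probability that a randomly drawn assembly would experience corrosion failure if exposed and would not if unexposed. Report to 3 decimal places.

PNS ≈ 0.097

Let p₁ = 0.304, p₀ = 0.207.
Under exogeneity and monotonicity, PNS = p₁ − p₀.
PNS = 0.304 − 0.207 = 0.097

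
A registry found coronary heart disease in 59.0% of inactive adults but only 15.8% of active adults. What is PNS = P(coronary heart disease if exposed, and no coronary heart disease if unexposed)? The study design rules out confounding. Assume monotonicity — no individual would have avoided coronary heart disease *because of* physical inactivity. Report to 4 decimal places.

p₁ = 0.59, p₀ = 0.158.
Under exogeneity and monotonicity, PNS = p₁ − p₀.
PNS = 0.59 − 0.158 = 0.432

PNS ≈ 0.4320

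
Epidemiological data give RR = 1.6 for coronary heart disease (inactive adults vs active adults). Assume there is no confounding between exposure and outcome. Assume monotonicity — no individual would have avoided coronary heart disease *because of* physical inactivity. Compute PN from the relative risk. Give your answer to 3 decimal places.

Under exogeneity and monotonicity, PN = (RR − 1) / RR = 1 − 1/RR.
PN = (1.6 − 1) / 1.6 = 0.6 / 1.6 ≈ 0.3750

PN ≈ 0.375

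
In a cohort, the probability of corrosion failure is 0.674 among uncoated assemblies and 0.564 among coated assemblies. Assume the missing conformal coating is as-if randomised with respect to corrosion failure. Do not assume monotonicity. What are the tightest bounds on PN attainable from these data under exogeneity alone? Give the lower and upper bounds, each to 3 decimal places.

Let p₁ = 0.674, p₀ = 0.564.
Under exogeneity alone the bounds on PN are max{0,(p₁−p₀)/p₁} ≤ PN ≤ min{1,(1−p₀)/p₁}.
  lower = (p₁ − p₀)/p₁ = 0.11 / 0.674 ≈ 0.1632
  upper = min{1, (1 − p₀)/p₁} = 0.436 / 0.674 ≈ 0.6469

0.163 ≤ PN ≤ 0.647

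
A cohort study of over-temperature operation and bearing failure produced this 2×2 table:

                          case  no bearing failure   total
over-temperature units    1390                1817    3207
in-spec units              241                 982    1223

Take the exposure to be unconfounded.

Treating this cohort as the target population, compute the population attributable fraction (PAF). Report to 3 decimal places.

p₁ = P(outcome | exposed) = 1390/3207 = 0.43343
p₀ = P(outcome | unexposed) = 241/1223 = 0.19706
Exposure prevalence π = 3207/4430 = 0.72393; overall risk P(Y=1) = 0.36817.
Under exogeneity, PAF = [P(Y=1) − p₀]/P(Y=1).
PAF = (0.36817 − 0.19706) / 0.36817 ≈ 0.4648

PAF ≈ 0.465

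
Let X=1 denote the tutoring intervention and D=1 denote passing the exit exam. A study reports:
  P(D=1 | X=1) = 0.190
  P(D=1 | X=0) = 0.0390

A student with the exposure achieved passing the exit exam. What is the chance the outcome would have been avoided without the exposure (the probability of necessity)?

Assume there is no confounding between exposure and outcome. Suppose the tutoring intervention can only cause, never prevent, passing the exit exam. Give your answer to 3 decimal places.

Let p₁ = 0.19, p₀ = 0.039.
Under exogeneity and monotonicity, PN = (p₁ − p₀) / p₁.
PN = (0.19 − 0.039) / 0.19 = 0.151 / 0.19 ≈ 0.7947

PN ≈ 0.795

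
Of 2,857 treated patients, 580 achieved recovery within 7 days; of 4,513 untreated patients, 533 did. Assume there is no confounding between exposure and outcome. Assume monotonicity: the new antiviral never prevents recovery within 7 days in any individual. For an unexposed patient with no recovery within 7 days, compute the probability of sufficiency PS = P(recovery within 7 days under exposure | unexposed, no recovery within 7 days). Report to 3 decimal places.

p₁ = P(outcome | exposed) = 580/2857 = 0.20301
p₀ = P(outcome | unexposed) = 533/4513 = 0.1181
Under exogeneity and monotonicity, PS = (p₁ − p₀) / (1 − p₀).
PS = (0.20301 − 0.1181) / (1 − 0.1181) = 0.084907 / 0.8819 ≈ 0.0963

PS ≈ 0.096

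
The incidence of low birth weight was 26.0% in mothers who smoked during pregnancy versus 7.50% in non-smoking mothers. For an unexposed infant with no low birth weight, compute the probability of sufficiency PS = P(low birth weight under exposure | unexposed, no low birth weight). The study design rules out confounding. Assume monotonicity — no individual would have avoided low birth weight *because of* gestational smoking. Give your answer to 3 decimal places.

p₁ = 0.26, p₀ = 0.075.
Under exogeneity and monotonicity, PS = (p₁ − p₀) / (1 − p₀).
PS = (0.26 − 0.075) / (1 − 0.075) = 0.185 / 0.925 ≈ 0.2000

PS ≈ 0.200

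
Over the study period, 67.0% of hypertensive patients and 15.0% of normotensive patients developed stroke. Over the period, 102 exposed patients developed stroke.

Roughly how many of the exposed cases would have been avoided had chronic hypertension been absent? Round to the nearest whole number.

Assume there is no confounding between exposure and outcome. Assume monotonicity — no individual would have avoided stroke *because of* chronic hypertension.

p₁ = 0.67, p₀ = 0.15.
PN = (p₁ − p₀)/p₁ = (0.67 − 0.15) / 0.67 ≈ 0.77612.
Attributable cases ≈ PN × (exposed cases) = 0.77612 × 102 ≈ 79.16.

about 79 cases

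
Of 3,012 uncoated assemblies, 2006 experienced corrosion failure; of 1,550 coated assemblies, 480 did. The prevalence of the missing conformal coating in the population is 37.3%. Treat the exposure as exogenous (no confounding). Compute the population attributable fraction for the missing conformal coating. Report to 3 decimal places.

PAF ≈ 0.300

p₁ = P(outcome | exposed) = 2006/3012 = 0.666
p₀ = P(outcome | unexposed) = 480/1550 = 0.30968
Overall risk P(Y=1) = π·p₁ + (1−π)·p₀ = 0.373×0.666 + 0.627×0.30968 = 0.44259.
Under exogeneity, PAF = [P(Y=1) − p₀] / P(Y=1).
PAF = (0.44259 − 0.30968) / 0.44259 ≈ 0.3003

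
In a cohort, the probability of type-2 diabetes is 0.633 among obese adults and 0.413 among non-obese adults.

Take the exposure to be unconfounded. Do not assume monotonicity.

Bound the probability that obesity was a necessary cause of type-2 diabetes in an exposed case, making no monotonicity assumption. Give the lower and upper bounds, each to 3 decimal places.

Let p₁ = 0.633, p₀ = 0.413.
Under exogeneity alone the bounds on PN are max{0,(p₁−p₀)/p₁} ≤ PN ≤ min{1,(1−p₀)/p₁}.
  lower = (p₁ − p₀)/p₁ = 0.22 / 0.633 ≈ 0.3476
  upper = min{1, (1 − p₀)/p₁} = 0.587 / 0.633 ≈ 0.9273

0.348 ≤ PN ≤ 0.927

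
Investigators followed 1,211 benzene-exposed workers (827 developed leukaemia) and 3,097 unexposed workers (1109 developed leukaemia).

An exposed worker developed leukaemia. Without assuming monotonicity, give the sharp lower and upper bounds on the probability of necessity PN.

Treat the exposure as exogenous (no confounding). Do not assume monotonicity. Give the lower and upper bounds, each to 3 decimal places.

0.476 ≤ PN ≤ 0.940

p₁ = P(outcome | exposed) = 827/1211 = 0.68291
p₀ = P(outcome | unexposed) = 1109/3097 = 0.35809
Under exogeneity alone the bounds on PN are max{0,(p₁−p₀)/p₁} ≤ PN ≤ min{1,(1−p₀)/p₁}.
  lower = (p₁ − p₀)/p₁ = 0.32482 / 0.68291 ≈ 0.4756
  upper = min{1, (1 − p₀)/p₁} = 0.64191 / 0.68291 ≈ 0.9400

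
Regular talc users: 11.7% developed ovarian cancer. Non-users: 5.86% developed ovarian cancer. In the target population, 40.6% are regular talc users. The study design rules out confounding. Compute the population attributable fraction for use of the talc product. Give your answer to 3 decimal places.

p₁ = 0.117, p₀ = 0.0586.
Overall risk P(Y=1) = π·p₁ + (1−π)·p₀ = 0.406×0.117 + 0.594×0.0586 = 0.08231.
Under exogeneity, PAF = [P(Y=1) − p₀] / P(Y=1).
PAF = (0.08231 − 0.0586) / 0.08231 ≈ 0.2881

PAF ≈ 0.288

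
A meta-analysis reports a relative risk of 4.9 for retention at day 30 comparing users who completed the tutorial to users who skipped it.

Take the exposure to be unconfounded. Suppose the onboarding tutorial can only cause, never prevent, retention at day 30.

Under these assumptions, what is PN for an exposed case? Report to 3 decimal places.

Under exogeneity and monotonicity, PN = (RR − 1) / RR = 1 − 1/RR.
PN = (4.9 − 1) / 4.9 = 3.9 / 4.9 ≈ 0.7959

PN ≈ 0.796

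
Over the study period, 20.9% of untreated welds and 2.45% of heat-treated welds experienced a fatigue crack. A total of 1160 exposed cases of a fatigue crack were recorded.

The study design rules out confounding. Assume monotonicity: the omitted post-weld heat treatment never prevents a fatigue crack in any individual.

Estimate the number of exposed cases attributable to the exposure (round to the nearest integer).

about 1024 cases

p₁ = 0.209, p₀ = 0.0245.
PN = (p₁ − p₀)/p₁ = (0.209 − 0.0245) / 0.209 ≈ 0.88278.
Attributable cases ≈ PN × (exposed cases) = 0.88278 × 1160 ≈ 1024.02.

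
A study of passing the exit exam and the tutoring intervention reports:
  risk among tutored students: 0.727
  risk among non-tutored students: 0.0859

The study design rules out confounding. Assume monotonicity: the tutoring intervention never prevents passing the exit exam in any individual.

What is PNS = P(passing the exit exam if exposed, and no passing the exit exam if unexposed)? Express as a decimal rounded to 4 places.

Let p₁ = 0.727, p₀ = 0.0859.
Under exogeneity and monotonicity, PNS = p₁ − p₀.
PNS = 0.727 − 0.0859 = 0.6411

PNS ≈ 0.6411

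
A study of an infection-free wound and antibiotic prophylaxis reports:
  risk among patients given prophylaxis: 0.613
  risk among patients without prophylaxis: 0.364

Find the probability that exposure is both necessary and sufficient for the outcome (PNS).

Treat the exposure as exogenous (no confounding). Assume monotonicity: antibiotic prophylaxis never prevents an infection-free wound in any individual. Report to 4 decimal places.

PNS ≈ 0.2490

Let p₁ = 0.613, p₀ = 0.364.
Under exogeneity and monotonicity, PNS = p₁ − p₀.
PNS = 0.613 − 0.364 = 0.249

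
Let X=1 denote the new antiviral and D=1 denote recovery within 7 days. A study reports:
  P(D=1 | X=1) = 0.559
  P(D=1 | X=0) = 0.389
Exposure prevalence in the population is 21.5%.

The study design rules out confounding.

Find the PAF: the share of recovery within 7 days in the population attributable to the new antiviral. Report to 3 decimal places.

PAF ≈ 0.086

Let p₁ = 0.559, p₀ = 0.389.
Overall risk P(Y=1) = π·p₁ + (1−π)·p₀ = 0.215×0.559 + 0.785×0.389 = 0.42555.
Under exogeneity, PAF = [P(Y=1) − p₀] / P(Y=1).
PAF = (0.42555 − 0.389) / 0.42555 ≈ 0.0859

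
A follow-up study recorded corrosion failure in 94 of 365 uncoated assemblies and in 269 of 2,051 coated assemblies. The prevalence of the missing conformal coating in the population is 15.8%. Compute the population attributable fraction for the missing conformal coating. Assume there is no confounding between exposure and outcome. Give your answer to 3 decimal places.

PAF ≈ 0.132

p₁ = P(outcome | exposed) = 94/365 = 0.25753
p₀ = P(outcome | unexposed) = 269/2051 = 0.13116
Overall risk P(Y=1) = π·p₁ + (1−π)·p₀ = 0.158×0.25753 + 0.842×0.13116 = 0.15112.
Under exogeneity, PAF = [P(Y=1) − p₀] / P(Y=1).
PAF = (0.15112 − 0.13116) / 0.15112 ≈ 0.1321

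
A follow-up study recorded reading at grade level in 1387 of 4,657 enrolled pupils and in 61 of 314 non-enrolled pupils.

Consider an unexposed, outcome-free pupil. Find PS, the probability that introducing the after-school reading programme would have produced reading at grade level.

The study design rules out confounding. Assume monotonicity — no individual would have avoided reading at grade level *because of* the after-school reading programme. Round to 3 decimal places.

p₁ = P(outcome | exposed) = 1387/4657 = 0.29783
p₀ = P(outcome | unexposed) = 61/314 = 0.19427
Under exogeneity and monotonicity, PS = (p₁ − p₀) / (1 − p₀).
PS = (0.29783 − 0.19427) / (1 − 0.19427) = 0.10356 / 0.80573 ≈ 0.1285

PS ≈ 0.129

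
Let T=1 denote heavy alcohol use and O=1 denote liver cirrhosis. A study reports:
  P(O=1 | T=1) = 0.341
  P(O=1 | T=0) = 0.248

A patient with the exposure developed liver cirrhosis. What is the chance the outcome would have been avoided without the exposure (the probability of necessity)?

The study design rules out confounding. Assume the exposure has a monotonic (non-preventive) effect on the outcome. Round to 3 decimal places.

Let p₁ = 0.341, p₀ = 0.248.
Under exogeneity and monotonicity, PN = (p₁ − p₀) / p₁.
PN = (0.341 − 0.248) / 0.341 = 0.093 / 0.341 ≈ 0.2727

PN ≈ 0.273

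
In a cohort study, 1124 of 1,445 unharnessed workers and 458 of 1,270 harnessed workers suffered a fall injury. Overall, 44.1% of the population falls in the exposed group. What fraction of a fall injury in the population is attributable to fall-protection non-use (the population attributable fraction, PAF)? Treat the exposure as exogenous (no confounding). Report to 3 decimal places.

p₁ = P(outcome | exposed) = 1124/1445 = 0.77785
p₀ = P(outcome | unexposed) = 458/1270 = 0.36063
Overall risk P(Y=1) = π·p₁ + (1−π)·p₀ = 0.441×0.77785 + 0.559×0.36063 = 0.54463.
Under exogeneity, PAF = [P(Y=1) − p₀] / P(Y=1).
PAF = (0.54463 − 0.36063) / 0.54463 ≈ 0.3378

PAF ≈ 0.338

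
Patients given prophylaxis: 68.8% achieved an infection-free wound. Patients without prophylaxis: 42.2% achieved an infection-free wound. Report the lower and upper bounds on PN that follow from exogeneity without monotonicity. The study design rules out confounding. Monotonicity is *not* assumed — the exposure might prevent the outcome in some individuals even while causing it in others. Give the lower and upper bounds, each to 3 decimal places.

p₁ = 0.688, p₀ = 0.422.
Under exogeneity alone the bounds on PN are max{0,(p₁−p₀)/p₁} ≤ PN ≤ min{1,(1−p₀)/p₁}.
  lower = (p₁ − p₀)/p₁ = 0.266 / 0.688 ≈ 0.3866
  upper = min{1, (1 − p₀)/p₁} = 0.578 / 0.688 ≈ 0.8401

0.387 ≤ PN ≤ 0.840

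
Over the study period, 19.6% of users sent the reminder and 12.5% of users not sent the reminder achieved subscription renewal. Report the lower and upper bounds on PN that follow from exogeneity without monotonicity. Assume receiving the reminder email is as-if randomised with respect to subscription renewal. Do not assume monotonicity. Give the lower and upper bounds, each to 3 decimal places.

p₁ = 0.196, p₀ = 0.125.
Under exogeneity alone the bounds on PN are max{0,(p₁−p₀)/p₁} ≤ PN ≤ min{1,(1−p₀)/p₁}.
  lower = (p₁ − p₀)/p₁ = 0.071 / 0.196 ≈ 0.3622
  upper = min{1, (1 − p₀)/p₁} = 0.875 / 0.196 ≈ 4.4643 → capped at 1

0.362 ≤ PN ≤ 1.000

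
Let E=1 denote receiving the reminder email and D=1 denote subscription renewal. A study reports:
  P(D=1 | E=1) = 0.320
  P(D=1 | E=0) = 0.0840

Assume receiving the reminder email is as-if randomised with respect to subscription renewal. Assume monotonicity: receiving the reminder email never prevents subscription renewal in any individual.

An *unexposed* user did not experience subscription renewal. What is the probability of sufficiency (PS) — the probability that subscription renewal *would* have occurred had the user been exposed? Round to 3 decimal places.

Let p₁ = 0.32, p₀ = 0.084.
Under exogeneity and monotonicity, PS = (p₁ − p₀) / (1 − p₀).
PS = (0.32 − 0.084) / (1 − 0.084) = 0.236 / 0.916 ≈ 0.2576

PS ≈ 0.258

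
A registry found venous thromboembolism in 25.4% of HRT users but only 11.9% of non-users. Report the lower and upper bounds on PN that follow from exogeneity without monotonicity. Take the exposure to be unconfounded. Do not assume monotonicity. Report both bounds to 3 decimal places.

p₁ = 0.254, p₀ = 0.119.
Under exogeneity alone the bounds on PN are max{0,(p₁−p₀)/p₁} ≤ PN ≤ min{1,(1−p₀)/p₁}.
  lower = (p₁ − p₀)/p₁ = 0.135 / 0.254 ≈ 0.5315
  upper = min{1, (1 − p₀)/p₁} = 0.881 / 0.254 ≈ 3.4685 → capped at 1

0.531 ≤ PN ≤ 1.000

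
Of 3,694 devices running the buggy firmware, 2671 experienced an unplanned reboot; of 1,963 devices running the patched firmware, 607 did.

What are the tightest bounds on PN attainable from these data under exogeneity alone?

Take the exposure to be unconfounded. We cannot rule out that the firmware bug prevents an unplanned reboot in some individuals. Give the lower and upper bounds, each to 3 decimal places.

0.572 ≤ PN ≤ 0.955

p₁ = P(outcome | exposed) = 2671/3694 = 0.72306
p₀ = P(outcome | unexposed) = 607/1963 = 0.30922
Under exogeneity alone the bounds on PN are max{0,(p₁−p₀)/p₁} ≤ PN ≤ min{1,(1−p₀)/p₁}.
  lower = (p₁ − p₀)/p₁ = 0.41384 / 0.72306 ≈ 0.5723
  upper = min{1, (1 − p₀)/p₁} = 0.69078 / 0.72306 ≈ 0.9553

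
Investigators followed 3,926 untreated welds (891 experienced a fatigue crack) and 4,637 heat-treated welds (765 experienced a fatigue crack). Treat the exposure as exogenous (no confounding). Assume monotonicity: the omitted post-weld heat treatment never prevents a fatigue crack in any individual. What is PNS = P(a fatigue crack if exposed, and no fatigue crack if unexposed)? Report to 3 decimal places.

p₁ = P(outcome | exposed) = 891/3926 = 0.22695
p₀ = P(outcome | unexposed) = 765/4637 = 0.16498
Under exogeneity and monotonicity, PNS = p₁ − p₀.
PNS = 0.22695 − 0.16498 = 0.061971

PNS ≈ 0.062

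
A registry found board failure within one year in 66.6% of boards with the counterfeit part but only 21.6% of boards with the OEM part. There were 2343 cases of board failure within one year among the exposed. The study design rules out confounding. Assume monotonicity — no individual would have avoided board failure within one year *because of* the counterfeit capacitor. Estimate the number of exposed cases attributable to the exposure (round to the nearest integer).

about 1583 cases

p₁ = 0.666, p₀ = 0.216.
PN = (p₁ − p₀)/p₁ = (0.666 − 0.216) / 0.666 ≈ 0.67568.
Attributable cases ≈ PN × (exposed cases) = 0.67568 × 2343 ≈ 1583.11.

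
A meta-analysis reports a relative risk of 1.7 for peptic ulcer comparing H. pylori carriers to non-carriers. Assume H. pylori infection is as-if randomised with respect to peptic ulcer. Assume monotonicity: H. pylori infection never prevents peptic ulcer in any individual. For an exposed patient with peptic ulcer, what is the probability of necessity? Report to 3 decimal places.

PN ≈ 0.412

Under exogeneity and monotonicity, PN = (RR − 1) / RR = 1 − 1/RR.
PN = (1.7 − 1) / 1.7 = 0.7 / 1.7 ≈ 0.4118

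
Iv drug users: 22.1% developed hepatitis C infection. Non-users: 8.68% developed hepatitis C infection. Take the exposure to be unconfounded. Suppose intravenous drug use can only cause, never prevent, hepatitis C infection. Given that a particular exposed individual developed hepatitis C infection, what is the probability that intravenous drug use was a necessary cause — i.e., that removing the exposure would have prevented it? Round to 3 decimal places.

p₁ = 0.221, p₀ = 0.0868.
Under exogeneity and monotonicity, PN = (p₁ − p₀) / p₁.
PN = (0.221 − 0.0868) / 0.221 = 0.1342 / 0.221 ≈ 0.6072

PN ≈ 0.607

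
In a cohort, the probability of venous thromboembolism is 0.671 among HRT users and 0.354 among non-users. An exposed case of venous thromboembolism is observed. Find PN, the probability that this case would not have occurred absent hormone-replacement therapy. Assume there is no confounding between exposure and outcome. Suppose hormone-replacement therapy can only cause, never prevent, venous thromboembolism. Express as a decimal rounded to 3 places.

PN ≈ 0.472

Let p₁ = 0.671, p₀ = 0.354.
Under exogeneity and monotonicity, PN = (p₁ − p₀) / p₁.
PN = (0.671 − 0.354) / 0.671 = 0.317 / 0.671 ≈ 0.4724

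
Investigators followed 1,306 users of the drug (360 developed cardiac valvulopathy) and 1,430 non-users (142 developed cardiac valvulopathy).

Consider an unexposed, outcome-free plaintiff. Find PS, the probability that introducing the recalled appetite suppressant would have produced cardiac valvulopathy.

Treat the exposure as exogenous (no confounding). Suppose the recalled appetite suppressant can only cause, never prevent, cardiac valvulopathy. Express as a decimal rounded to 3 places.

p₁ = P(outcome | exposed) = 360/1306 = 0.27565
p₀ = P(outcome | unexposed) = 142/1430 = 0.099301
Under exogeneity and monotonicity, PS = (p₁ − p₀) / (1 − p₀).
PS = (0.27565 − 0.099301) / (1 − 0.099301) = 0.17635 / 0.9007 ≈ 0.1958

PS ≈ 0.196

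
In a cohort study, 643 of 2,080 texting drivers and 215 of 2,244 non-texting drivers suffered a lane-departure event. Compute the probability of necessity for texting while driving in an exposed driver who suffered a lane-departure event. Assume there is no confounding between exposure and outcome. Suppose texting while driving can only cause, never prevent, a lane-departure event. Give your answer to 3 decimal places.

p₁ = P(outcome | exposed) = 643/2080 = 0.30913
p₀ = P(outcome | unexposed) = 215/2244 = 0.095811
Under exogeneity and monotonicity, PN = (p₁ − p₀) / p₁.
PN = (0.30913 − 0.095811) / 0.30913 = 0.21332 / 0.30913 ≈ 0.6901

PN ≈ 0.690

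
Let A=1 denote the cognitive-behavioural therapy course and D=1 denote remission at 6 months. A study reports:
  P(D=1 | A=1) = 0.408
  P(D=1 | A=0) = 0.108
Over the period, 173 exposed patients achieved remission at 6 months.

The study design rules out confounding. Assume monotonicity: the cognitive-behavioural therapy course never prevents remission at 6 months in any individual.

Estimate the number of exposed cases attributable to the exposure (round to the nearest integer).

about 127 cases

Let p₁ = 0.408, p₀ = 0.108.
PN = (p₁ − p₀)/p₁ = (0.408 − 0.108) / 0.408 ≈ 0.73529.
Attributable cases ≈ PN × (exposed cases) = 0.73529 × 173 ≈ 127.21.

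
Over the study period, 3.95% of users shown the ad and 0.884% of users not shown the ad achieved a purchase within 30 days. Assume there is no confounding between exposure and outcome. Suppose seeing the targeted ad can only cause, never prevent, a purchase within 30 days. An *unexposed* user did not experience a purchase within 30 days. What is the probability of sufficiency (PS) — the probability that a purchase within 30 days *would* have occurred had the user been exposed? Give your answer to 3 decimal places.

PS ≈ 0.031

p₁ = 0.0395, p₀ = 0.00884.
Under exogeneity and monotonicity, PS = (p₁ − p₀) / (1 − p₀).
PS = (0.0395 − 0.00884) / (1 − 0.00884) = 0.03066 / 0.99116 ≈ 0.0309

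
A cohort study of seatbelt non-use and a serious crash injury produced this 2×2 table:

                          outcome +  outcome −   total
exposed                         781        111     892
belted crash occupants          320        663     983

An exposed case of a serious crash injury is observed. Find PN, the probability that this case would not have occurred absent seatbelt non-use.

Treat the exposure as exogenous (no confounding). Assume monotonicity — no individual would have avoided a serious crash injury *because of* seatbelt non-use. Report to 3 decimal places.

PN ≈ 0.628

p₁ = P(outcome | exposed) = 781/892 = 0.87556
p₀ = P(outcome | unexposed) = 320/983 = 0.32553
Under exogeneity and monotonicity, PN = (p₁ − p₀) / p₁.
PN = (0.87556 − 0.32553) / 0.87556 = 0.55003 / 0.87556 ≈ 0.6282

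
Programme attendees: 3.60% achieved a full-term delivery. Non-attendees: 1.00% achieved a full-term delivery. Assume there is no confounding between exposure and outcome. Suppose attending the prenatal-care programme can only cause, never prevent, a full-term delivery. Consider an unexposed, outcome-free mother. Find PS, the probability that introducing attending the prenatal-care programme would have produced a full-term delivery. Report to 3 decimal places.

p₁ = 0.036, p₀ = 0.01.
Under exogeneity and monotonicity, PS = (p₁ − p₀) / (1 − p₀).
PS = (0.036 − 0.01) / (1 − 0.01) = 0.026 / 0.99 ≈ 0.0263

PS ≈ 0.026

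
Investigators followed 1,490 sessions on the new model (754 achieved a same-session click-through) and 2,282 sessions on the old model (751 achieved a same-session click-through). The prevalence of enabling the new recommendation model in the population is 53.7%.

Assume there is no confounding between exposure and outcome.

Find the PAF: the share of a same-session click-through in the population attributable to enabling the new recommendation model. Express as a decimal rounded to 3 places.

PAF ≈ 0.224

p₁ = P(outcome | exposed) = 754/1490 = 0.50604
p₀ = P(outcome | unexposed) = 751/2282 = 0.3291
Overall risk P(Y=1) = π·p₁ + (1−π)·p₀ = 0.537×0.50604 + 0.463×0.3291 = 0.42412.
Under exogeneity, PAF = [P(Y=1) − p₀] / P(Y=1).
PAF = (0.42412 − 0.3291) / 0.42412 ≈ 0.2240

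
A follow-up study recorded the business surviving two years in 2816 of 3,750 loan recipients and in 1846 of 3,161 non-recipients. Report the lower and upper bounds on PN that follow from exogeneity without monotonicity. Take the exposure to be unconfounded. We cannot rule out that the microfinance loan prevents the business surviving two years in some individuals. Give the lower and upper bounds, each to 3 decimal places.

0.222 ≤ PN ≤ 0.554

p₁ = P(outcome | exposed) = 2816/3750 = 0.75093
p₀ = P(outcome | unexposed) = 1846/3161 = 0.58399
Under exogeneity alone the bounds on PN are max{0,(p₁−p₀)/p₁} ≤ PN ≤ min{1,(1−p₀)/p₁}.
  lower = (p₁ − p₀)/p₁ = 0.16694 / 0.75093 ≈ 0.2223
  upper = min{1, (1 − p₀)/p₁} = 0.41601 / 0.75093 ≈ 0.5540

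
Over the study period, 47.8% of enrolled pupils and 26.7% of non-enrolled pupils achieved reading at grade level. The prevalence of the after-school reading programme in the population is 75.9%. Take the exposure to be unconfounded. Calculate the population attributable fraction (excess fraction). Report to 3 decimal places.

p₁ = 0.478, p₀ = 0.267.
Overall risk P(Y=1) = π·p₁ + (1−π)·p₀ = 0.759×0.478 + 0.241×0.267 = 0.42715.
Under exogeneity, PAF = [P(Y=1) − p₀] / P(Y=1).
PAF = (0.42715 − 0.267) / 0.42715 ≈ 0.3749

PAF ≈ 0.375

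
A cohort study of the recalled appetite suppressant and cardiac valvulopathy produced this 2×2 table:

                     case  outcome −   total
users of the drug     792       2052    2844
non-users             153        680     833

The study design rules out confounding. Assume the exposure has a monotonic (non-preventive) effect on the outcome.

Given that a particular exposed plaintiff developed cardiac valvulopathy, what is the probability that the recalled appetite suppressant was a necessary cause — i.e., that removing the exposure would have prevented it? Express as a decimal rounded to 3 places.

PN ≈ 0.340

p₁ = P(outcome | exposed) = 792/2844 = 0.27848
p₀ = P(outcome | unexposed) = 153/833 = 0.18367
Under exogeneity and monotonicity, PN = (p₁ − p₀) / p₁.
PN = (0.27848 − 0.18367) / 0.27848 = 0.094808 / 0.27848 ≈ 0.3404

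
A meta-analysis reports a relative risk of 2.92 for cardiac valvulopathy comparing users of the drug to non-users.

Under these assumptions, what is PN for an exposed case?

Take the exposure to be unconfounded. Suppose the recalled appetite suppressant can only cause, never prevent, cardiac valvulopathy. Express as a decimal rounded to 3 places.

PN ≈ 0.658

Under exogeneity and monotonicity, PN = (RR − 1) / RR = 1 − 1/RR.
PN = (2.92 − 1) / 2.92 = 1.92 / 2.92 ≈ 0.6575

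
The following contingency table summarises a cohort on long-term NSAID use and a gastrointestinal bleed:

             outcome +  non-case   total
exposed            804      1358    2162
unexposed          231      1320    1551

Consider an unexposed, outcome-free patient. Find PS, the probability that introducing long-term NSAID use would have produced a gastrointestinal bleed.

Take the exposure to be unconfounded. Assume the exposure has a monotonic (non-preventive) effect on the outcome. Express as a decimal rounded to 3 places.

PS ≈ 0.262

p₁ = P(outcome | exposed) = 804/2162 = 0.37188
p₀ = P(outcome | unexposed) = 231/1551 = 0.14894
Under exogeneity and monotonicity, PS = (p₁ − p₀)/(1 − p₀).
PS = (0.37188 − 0.14894) / 0.85106 ≈ 0.2620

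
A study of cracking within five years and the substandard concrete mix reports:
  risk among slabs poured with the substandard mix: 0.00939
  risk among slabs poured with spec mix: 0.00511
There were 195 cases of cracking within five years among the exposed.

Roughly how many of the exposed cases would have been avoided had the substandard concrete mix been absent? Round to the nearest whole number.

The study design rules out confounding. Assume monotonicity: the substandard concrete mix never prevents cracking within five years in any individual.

about 89 cases

Let p₁ = 0.00939, p₀ = 0.00511.
PN = (p₁ − p₀)/p₁ = (0.00939 − 0.00511) / 0.00939 ≈ 0.45580.
Attributable cases ≈ PN × (exposed cases) = 0.45580 × 195 ≈ 88.88.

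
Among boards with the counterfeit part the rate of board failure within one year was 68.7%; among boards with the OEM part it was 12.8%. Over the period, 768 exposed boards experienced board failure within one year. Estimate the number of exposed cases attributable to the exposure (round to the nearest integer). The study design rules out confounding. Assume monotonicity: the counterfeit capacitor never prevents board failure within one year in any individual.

about 625 cases

p₁ = 0.687, p₀ = 0.128.
PN = (p₁ − p₀)/p₁ = (0.687 − 0.128) / 0.687 ≈ 0.81368.
Attributable cases ≈ PN × (exposed cases) = 0.81368 × 768 ≈ 624.91.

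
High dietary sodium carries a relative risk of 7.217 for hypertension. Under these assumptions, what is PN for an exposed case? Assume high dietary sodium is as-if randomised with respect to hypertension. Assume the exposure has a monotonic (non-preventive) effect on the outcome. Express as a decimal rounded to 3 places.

PN ≈ 0.861

Under exogeneity and monotonicity, PN = (RR − 1) / RR = 1 − 1/RR.
PN = (7.217 − 1) / 7.217 = 6.217 / 7.217 ≈ 0.8614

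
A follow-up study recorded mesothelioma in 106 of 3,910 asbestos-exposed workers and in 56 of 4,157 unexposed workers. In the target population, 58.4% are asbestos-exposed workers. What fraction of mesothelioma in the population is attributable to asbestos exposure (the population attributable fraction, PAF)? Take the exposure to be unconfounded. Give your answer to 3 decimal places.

PAF ≈ 0.372

p₁ = P(outcome | exposed) = 106/3910 = 0.02711
p₀ = P(outcome | unexposed) = 56/4157 = 0.013471
Overall risk P(Y=1) = π·p₁ + (1−π)·p₀ = 0.584×0.02711 + 0.416×0.013471 = 0.021436.
Under exogeneity, PAF = [P(Y=1) − p₀] / P(Y=1).
PAF = (0.021436 − 0.013471) / 0.021436 ≈ 0.3716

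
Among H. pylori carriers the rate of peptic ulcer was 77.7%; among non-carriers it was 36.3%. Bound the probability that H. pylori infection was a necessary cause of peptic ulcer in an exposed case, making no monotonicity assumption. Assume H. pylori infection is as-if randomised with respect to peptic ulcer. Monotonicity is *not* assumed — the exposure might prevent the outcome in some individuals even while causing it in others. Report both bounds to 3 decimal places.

p₁ = 0.777, p₀ = 0.363.
Under exogeneity alone the bounds on PN are max{0,(p₁−p₀)/p₁} ≤ PN ≤ min{1,(1−p₀)/p₁}.
  lower = (p₁ − p₀)/p₁ = 0.414 / 0.777 ≈ 0.5328
  upper = min{1, (1 − p₀)/p₁} = 0.637 / 0.777 ≈ 0.8198

0.533 ≤ PN ≤ 0.820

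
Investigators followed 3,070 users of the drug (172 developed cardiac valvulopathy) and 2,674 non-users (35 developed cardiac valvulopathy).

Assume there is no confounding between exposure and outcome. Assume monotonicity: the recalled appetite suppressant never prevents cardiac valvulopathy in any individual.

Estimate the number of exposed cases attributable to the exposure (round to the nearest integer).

p₁ = P(outcome | exposed) = 172/3070 = 0.056026
p₀ = P(outcome | unexposed) = 35/2674 = 0.013089
PN = (p₁ − p₀)/p₁ = (0.056026 − 0.013089) / 0.056026 ≈ 0.76638.
Attributable cases ≈ PN × (exposed cases) = 0.76638 × 172 ≈ 131.82.

about 132 cases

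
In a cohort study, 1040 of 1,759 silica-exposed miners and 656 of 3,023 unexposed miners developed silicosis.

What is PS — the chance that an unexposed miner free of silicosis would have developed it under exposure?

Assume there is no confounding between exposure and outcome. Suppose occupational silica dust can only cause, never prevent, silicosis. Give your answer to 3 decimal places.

PS ≈ 0.478

p₁ = P(outcome | exposed) = 1040/1759 = 0.59125
p₀ = P(outcome | unexposed) = 656/3023 = 0.217
Under exogeneity and monotonicity, PS = (p₁ − p₀) / (1 − p₀).
PS = (0.59125 − 0.217) / (1 − 0.217) = 0.37424 / 0.783 ≈ 0.4780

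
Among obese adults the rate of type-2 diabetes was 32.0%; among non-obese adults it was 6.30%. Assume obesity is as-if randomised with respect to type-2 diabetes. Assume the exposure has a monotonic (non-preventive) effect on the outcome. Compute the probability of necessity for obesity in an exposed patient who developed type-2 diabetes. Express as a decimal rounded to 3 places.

p₁ = 0.32, p₀ = 0.063.
Under exogeneity and monotonicity, PN = (p₁ − p₀) / p₁.
PN = (0.32 − 0.063) / 0.32 = 0.257 / 0.32 ≈ 0.8031

PN ≈ 0.803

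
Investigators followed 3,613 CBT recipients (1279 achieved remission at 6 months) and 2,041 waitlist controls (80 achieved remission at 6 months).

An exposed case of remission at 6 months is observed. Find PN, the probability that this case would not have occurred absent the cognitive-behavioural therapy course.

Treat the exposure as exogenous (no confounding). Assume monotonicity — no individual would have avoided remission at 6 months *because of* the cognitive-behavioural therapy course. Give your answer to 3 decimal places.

PN ≈ 0.889

p₁ = P(outcome | exposed) = 1279/3613 = 0.354
p₀ = P(outcome | unexposed) = 80/2041 = 0.039196
Under exogeneity and monotonicity, PN = (p₁ − p₀) / p₁.
PN = (0.354 − 0.039196) / 0.354 = 0.3148 / 0.354 ≈ 0.8893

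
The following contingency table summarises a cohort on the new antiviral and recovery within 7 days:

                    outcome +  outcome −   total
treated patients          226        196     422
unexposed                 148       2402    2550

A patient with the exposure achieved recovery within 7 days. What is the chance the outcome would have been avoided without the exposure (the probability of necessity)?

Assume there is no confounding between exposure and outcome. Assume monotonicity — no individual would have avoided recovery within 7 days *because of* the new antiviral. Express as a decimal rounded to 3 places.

p₁ = P(outcome | exposed) = 226/422 = 0.53555
p₀ = P(outcome | unexposed) = 148/2550 = 0.058039
Under exogeneity and monotonicity, PN = (p₁ − p₀)/p₁.
PN = (0.53555 − 0.058039) / 0.53555 ≈ 0.8916

PN ≈ 0.892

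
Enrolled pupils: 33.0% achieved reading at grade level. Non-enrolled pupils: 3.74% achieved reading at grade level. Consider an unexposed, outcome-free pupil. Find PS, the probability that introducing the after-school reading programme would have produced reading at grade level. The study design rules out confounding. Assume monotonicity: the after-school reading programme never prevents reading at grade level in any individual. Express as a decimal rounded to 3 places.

p₁ = 0.33, p₀ = 0.0374.
Under exogeneity and monotonicity, PS = (p₁ − p₀) / (1 − p₀).
PS = (0.33 − 0.0374) / (1 − 0.0374) = 0.2926 / 0.9626 ≈ 0.3040

PS ≈ 0.304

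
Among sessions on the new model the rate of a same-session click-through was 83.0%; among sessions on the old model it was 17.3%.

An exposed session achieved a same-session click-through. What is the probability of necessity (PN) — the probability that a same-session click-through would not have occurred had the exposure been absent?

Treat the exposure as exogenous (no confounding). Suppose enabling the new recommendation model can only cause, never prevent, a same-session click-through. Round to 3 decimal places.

p₁ = 0.83, p₀ = 0.173.
Under exogeneity and monotonicity, PN = (p₁ − p₀) / p₁.
PN = (0.83 − 0.173) / 0.83 = 0.657 / 0.83 ≈ 0.7916

PN ≈ 0.792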